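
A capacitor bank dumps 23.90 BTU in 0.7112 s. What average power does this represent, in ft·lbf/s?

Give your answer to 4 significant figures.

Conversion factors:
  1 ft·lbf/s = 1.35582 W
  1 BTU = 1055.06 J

23.90 BTU × 1055.06 → 25215.9 J
P = E / t = 25215.9 J / 0.7112 s = 35455.4 W
35455.4 W ÷ (1.35582 W/ft·lbf/s) = 26150.5 ft·lbf/s

2.615×10⁴ ft·lbf/s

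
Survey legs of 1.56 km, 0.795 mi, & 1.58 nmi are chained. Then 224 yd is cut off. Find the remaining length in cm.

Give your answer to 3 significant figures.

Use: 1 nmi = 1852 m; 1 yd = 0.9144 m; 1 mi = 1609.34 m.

1.56 km × 1000 → 1560 m
0.795 mi × 1609.34 → 1279.43 m
1.58 nmi × 1852 → 2926.16 m
224 yd × 0.9144 → 204.826 m
Sum: 1560 + 1279.43 + 2926.16 − 204.826 = 5560.76 m
In cm: 5560.76 / 0.01 = 556076 cm

5.56×10⁵ cm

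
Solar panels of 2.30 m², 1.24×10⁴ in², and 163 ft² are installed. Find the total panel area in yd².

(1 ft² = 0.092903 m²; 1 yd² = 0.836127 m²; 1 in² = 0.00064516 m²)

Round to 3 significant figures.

2.30 m² (already m²)
1.24×10⁴ in² × 0.00064516 → 7.99998 m²
163 ft² × 0.092903 → 15.1432 m²
Sum: 2.3 + 7.99998 + 15.1432 = 25.4432 m²
In yd²: 25.4432 / 0.836127 = 30.4298 yd²

30.4 yd²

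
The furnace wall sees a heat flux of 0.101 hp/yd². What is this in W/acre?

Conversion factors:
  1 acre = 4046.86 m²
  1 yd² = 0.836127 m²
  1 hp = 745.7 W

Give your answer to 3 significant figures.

3.65×10⁵ W/acre

0.101 hp/yd² × 745.7 W/hp ÷ 0.836127 m²/yd² = 90.0769 W/m²
90.0769 W/m² × 4046.86 m²/acre = 364529 W/acre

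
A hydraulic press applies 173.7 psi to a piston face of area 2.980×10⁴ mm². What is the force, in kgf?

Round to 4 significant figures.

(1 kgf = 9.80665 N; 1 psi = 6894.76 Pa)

3639 kgf

173.7 psi × 6894.76 = 1.19762×10⁶ Pa
2.980×10⁴ mm² × 10⁻⁶ = 0.0298 m²
F = P × A = 1.19762×10⁶ Pa × 0.0298 m² = 35689.1 N
35689.1 N ÷ (9.80665 N/kgf) = 3639.28 kgf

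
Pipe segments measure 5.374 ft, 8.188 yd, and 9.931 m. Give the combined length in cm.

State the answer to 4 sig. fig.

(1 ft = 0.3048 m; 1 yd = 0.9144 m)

5.374 ft × 0.3048 → 1.638 m
8.188 yd × 0.9144 → 7.48711 m
9.931 m (already m)
Total: 1.638 + 7.48711 + 9.931 = 19.0561 m
In cm: 19.0561 / 0.01 = 1905.61 cm

1906 cm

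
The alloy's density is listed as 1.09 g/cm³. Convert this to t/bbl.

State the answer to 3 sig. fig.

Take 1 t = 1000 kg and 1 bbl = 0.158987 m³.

1.09 g/cm³ × 0.001 kg/g ÷ 10⁻⁶ m³/cm³ = 1090 kg/m³
1090 kg/m³ ÷ 1000 kg/t × 0.158987 m³/bbl = 0.173296 t/bbl

0.173 t/bbl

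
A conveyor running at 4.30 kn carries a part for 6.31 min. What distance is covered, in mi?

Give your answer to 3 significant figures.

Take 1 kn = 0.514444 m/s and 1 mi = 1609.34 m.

4.30 kn × 0.514444 = 2.21211 m/s
6.31 min × 60 = 378.6 s
d = v × t = 2.21211 m/s × 378.6 s = 837.505 m
837.505 m ÷ (1609.34 m/mi) = 0.520403 mi

0.520 mi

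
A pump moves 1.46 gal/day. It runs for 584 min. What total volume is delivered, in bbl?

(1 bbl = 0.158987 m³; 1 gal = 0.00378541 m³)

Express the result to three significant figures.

0.0141 bbl

1.46 gal/day → 6.39664×10⁻⁸ m³/s
584 min → 35040 s
V = Q × t = 6.39664×10⁻⁸ × 35040 = 0.00224138 m³
In bbl: 0.00224138 / 0.158987 = 0.0140979 bbl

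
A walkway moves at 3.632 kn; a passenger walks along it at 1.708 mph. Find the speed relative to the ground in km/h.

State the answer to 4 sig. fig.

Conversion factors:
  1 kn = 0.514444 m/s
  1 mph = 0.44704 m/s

3.632 kn × 0.514444 = 1.86846 m/s
1.708 mph × 0.44704 = 0.763544 m/s
Sum: 1.86846 + 0.763544 = 2.632 m/s
In km/h: 2.632 / (1/3.6) = 9.4752 km/h

9.475 km/h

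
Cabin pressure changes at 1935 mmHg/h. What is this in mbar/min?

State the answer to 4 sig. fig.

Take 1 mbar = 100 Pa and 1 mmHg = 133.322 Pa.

1935 mmHg/h × 133.322 Pa/mmHg ÷ 3600 s/h = 71.6606 Pa/s
71.6606 Pa/s ÷ 100 Pa/mbar × 60 s/min = 42.9964 mbar/min

43.00 mbar/min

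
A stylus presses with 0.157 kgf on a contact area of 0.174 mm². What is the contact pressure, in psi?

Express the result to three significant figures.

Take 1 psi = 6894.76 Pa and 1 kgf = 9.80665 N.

1280 psi

0.157 kgf × 9.80665 → 1.53964 N
0.174 mm² × 10⁻⁶ → 1.74×10⁻⁷ m²
P = F / A = 1.53964 N / 1.74×10⁻⁷ m² = 8.84851×10⁶ Pa
8.84851×10⁶ Pa ÷ (6894.76 Pa/psi) = 1283.37 psi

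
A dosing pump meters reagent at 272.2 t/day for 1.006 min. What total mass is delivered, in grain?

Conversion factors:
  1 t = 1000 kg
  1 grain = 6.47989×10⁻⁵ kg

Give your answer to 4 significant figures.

2.935×10⁶ grain

272.2 t/day → 3.15046 kg/s
1.006 min → 60.36 s
m = ṁ × t = 3.15046 × 60.36 = 190.162 kg
In grain: 190.162 / 6.47989×10⁻⁵ = 2.93465×10⁶ grain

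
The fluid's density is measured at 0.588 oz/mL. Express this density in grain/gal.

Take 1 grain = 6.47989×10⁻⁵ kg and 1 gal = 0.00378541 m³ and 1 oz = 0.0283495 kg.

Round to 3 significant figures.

9.74×10⁵ grain/gal

0.588 oz/mL × 0.0283495 kg/oz ÷ 10⁻⁶ m³/mL = 16669.5 kg/m³
16669.5 kg/m³ ÷ 6.47989×10⁻⁵ kg/grain × 0.00378541 m³/gal = 973796 grain/gal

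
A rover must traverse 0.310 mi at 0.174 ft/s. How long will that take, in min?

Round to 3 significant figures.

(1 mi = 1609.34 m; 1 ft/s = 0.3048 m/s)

157 min

0.310 mi × 1609.34 → 498.895 m
0.174 ft/s × 0.3048 → 0.0530352 m/s
t = d / v = 498.895 m / 0.0530352 m/s = 9406.87 s
9406.87 s ÷ (60 s/min) = 156.781 min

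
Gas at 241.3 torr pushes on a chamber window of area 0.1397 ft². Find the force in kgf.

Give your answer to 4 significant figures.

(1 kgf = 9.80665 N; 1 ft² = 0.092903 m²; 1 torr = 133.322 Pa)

42.58 kgf

241.3 torr × 133.322 → 32170.6 Pa
0.1397 ft² × 0.092903 → 0.0129785 m²
F = P × A = 32170.6 Pa × 0.0129785 m² = 417.526 N
417.526 N ÷ (9.80665 N/kgf) = 42.5758 kgf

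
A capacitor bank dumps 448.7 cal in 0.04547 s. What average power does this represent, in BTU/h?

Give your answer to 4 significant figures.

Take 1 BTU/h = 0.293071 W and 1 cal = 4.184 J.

448.7 cal × 4.184 = 1877.36 J
P = E / t = 1877.36 J / 0.04547 s = 41287.9 W
41287.9 W ÷ (0.293071 W/BTU/h) = 140880 BTU/h

1.409×10⁵ BTU/h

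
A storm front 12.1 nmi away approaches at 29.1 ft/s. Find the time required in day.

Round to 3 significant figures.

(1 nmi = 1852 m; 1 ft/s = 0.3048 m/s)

0.0292 day

12.1 nmi × 1852 → 22409.2 m
29.1 ft/s × 0.3048 → 8.86968 m/s
t = d / v = 22409.2 m / 8.86968 m/s = 2526.49 s
2526.49 s ÷ (86400 s/day) = 0.0292418 day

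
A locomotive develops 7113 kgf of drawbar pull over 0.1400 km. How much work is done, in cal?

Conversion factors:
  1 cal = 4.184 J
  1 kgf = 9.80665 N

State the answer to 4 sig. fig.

2.334×10⁶ cal

7113 kgf × 9.80665 = 69754.7 N
0.1400 km × 1000 = 140 m
W = F × d = 69754.7 N × 140 m = 9.76566×10⁶ J
9.76566×10⁶ J ÷ (4.184 J/cal) = 2.33405×10⁶ cal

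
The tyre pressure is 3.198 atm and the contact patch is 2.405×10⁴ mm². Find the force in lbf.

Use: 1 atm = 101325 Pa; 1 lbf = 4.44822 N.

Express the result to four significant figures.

3.198 atm × 101325 → 324037 Pa
2.405×10⁴ mm² × 10⁻⁶ → 0.02405 m²
F = P × A = 324037 Pa × 0.02405 m² = 7793.09 N
7793.09 N ÷ (4.44822 N/lbf) = 1751.96 lbf

1752 lbf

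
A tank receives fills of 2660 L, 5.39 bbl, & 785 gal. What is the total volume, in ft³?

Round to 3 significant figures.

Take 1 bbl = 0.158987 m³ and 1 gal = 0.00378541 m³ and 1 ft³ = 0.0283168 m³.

2660 L × 0.001 → 2.66 m³
5.39 bbl × 0.158987 → 0.85694 m³
785 gal × 0.00378541 → 2.97155 m³
Total: 2.66 + 0.85694 + 2.97155 = 6.48849 m³
In ft³: 6.48849 / 0.0283168 = 229.139 ft³

229 ft³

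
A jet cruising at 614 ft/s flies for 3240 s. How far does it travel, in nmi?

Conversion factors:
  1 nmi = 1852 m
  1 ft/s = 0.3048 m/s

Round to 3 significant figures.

327 nmi

614 ft/s × 0.3048 = 187.147 m/s
d = v × t = 187.147 m/s × 3240 s = 606356 m
606356 m ÷ (1852 m/nmi) = 327.406 nmi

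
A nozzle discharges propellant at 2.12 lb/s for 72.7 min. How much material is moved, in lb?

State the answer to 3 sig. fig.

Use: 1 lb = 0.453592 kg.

2.12 lb/s → 0.961615 kg/s
72.7 min → 4362 s
m = ṁ × t = 0.961615 × 4362 = 4194.56 kg
In lb: 4194.56 / 0.453592 = 9247.43 lb

9250 lb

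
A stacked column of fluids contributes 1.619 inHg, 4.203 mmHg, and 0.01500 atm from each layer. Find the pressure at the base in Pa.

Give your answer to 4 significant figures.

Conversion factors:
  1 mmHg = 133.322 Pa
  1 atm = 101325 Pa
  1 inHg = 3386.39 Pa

1.619 inHg × 3386.39 = 5482.57 Pa
4.203 mmHg × 133.322 = 560.352 Pa
0.01500 atm × 101325 = 1519.88 Pa
Combined: 5482.57 + 560.352 + 1519.88 = 7562.8 Pa

7563 Pa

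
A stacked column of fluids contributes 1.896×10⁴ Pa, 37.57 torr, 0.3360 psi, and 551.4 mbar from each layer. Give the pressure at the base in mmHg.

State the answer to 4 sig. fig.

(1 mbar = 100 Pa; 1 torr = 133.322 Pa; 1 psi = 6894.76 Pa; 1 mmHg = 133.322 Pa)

610.7 mmHg

1.896×10⁴ Pa (already Pa)
37.57 torr × 133.322 = 5008.91 Pa
0.3360 psi × 6894.76 = 2316.64 Pa
551.4 mbar × 100 = 55140 Pa
Total: 18960 + 5008.91 + 2316.64 + 55140 = 81425.6 Pa
In mmHg: 81425.6 / 133.322 = 610.744 mmHg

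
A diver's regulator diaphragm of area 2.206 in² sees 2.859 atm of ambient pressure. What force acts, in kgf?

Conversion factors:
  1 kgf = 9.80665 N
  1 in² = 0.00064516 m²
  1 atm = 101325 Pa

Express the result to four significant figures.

2.859 atm × 101325 → 289688 Pa
2.206 in² × 0.00064516 → 0.00142322 m²
F = P × A = 289688 Pa × 0.00142322 m² = 412.29 N
412.29 N ÷ (9.80665 N/kgf) = 42.0419 kgf

42.04 kgf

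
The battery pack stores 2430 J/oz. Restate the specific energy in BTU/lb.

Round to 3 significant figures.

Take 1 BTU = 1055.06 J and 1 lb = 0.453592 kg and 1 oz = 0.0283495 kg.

2430 J/oz ÷ 0.0283495 kg/oz = 85715.8 J/kg
85715.8 J/kg ÷ 1055.06 J/BTU × 0.453592 kg/lb = 36.851 BTU/lb

36.9 BTU/lb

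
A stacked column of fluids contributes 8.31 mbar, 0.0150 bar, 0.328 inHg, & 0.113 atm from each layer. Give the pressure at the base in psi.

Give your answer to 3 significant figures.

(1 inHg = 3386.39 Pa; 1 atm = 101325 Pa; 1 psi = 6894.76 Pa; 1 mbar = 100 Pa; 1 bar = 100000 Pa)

2.16 psi

8.31 mbar × 100 → 831 Pa
0.0150 bar × 100000 → 1500 Pa
0.328 inHg × 3386.39 → 1110.74 Pa
0.113 atm × 101325 → 11449.7 Pa
Combined: 831 + 1500 + 1110.74 + 11449.7 = 14891.4 Pa
In psi: 14891.4 / 6894.76 = 2.15981 psi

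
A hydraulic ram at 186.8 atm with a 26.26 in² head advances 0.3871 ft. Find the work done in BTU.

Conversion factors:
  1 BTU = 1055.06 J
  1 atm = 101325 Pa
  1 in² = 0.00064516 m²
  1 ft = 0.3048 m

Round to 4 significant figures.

35.86 BTU

186.8 atm → 1.89275×10⁷ Pa
26.26 in² → 0.0169419 m²
F = P × A = 1.89275×10⁷ × 0.0169419 = 320668 N
0.3871 ft → 0.117988 m
W = F × d = 320668 × 0.117988 = 37835 J
In BTU: 37835 / 1055.06 = 35.8605 BTU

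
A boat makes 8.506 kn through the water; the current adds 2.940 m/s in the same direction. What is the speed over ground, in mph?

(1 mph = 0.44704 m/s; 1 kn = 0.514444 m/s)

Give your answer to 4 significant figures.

8.506 kn × 0.514444 = 4.37586 m/s
2.940 m/s (already m/s)
Combined: 4.37586 + 2.94 = 7.31586 m/s
In mph: 7.31586 / 0.44704 = 16.3651 mph

16.37 mph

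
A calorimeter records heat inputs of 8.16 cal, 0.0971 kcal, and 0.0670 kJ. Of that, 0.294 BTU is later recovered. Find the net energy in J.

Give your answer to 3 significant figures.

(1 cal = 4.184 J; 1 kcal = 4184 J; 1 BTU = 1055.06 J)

197 J

8.16 cal × 4.184 = 34.1414 J
0.0971 kcal × 4184 = 406.266 J
0.0670 kJ × 1000 = 67 J
0.294 BTU × 1055.06 = 310.188 J
Sum: 34.1414 + 406.266 + 67 − 310.188 = 197.219 J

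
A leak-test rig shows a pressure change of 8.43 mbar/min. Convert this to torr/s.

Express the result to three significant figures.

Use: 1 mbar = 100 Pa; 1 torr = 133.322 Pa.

8.43 mbar/min × 100 Pa/mbar ÷ 60 s/min = 14.05 Pa/s
14.05 Pa/s ÷ 133.322 Pa/torr = 0.105384 torr/s

0.105 torr/s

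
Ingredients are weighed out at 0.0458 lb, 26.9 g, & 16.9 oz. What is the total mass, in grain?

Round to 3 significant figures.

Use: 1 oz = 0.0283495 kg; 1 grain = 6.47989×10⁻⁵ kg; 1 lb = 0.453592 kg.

0.0458 lb × 0.453592 = 0.0207745 kg
26.9 g × 0.001 = 0.0269 kg
16.9 oz × 0.0283495 = 0.479107 kg
Combined: 0.0207745 + 0.0269 + 0.479107 = 0.526782 kg
In grain: 0.526782 / 6.47989×10⁻⁵ = 8129.49 grain

8130 grain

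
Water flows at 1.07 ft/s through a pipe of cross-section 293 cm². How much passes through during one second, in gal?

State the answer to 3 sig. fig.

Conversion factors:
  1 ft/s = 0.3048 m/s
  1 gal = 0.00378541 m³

2.52 gal

1.07 ft/s × 0.3048 = 0.326136 m/s
293 cm² × 0.0001 = 0.0293 m²
V = v × A × t = 0.326136 m/s × 0.0293 m² × 1 s = 0.00955578 m³
0.00955578 m³ ÷ (0.00378541 m³/gal) = 2.52437 gal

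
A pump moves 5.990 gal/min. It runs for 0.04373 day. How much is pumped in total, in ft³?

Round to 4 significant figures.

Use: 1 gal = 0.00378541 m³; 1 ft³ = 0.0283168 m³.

50.42 ft³

5.990 gal/min → 3.7791×10⁻⁴ m³/s
0.04373 day → 3778.27 s
V = Q × t = 3.7791×10⁻⁴ × 3778.27 = 1.42785 m³
In ft³: 1.42785 / 0.0283168 = 50.4241 ft³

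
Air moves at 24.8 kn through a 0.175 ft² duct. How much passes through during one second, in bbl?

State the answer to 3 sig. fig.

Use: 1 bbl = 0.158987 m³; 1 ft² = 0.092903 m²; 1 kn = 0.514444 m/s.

24.8 kn × 0.514444 → 12.7582 m/s
0.175 ft² × 0.092903 → 0.016258 m²
V = v × A × t = 12.7582 m/s × 0.016258 m² × 1 s = 0.207423 m³
0.207423 m³ ÷ (0.158987 m³/bbl) = 1.30465 bbl

1.30 bbl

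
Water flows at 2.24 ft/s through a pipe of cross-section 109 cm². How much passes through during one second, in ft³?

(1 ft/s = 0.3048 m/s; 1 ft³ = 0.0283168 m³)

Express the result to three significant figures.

2.24 ft/s × 0.3048 → 0.682752 m/s
109 cm² × 0.0001 → 0.0109 m²
V = v × A × t = 0.682752 m/s × 0.0109 m² × 1 s = 0.007442 m³
0.007442 m³ ÷ (0.0283168 m³/ft³) = 0.262812 ft³

0.263 ft³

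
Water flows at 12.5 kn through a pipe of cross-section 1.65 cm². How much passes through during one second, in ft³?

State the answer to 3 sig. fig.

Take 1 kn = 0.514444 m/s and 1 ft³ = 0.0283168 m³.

0.0375 ft³

12.5 kn × 0.514444 → 6.43055 m/s
1.65 cm² × 0.0001 → 1.65×10⁻⁴ m²
V = v × A × t = 6.43055 m/s × 1.65×10⁻⁴ m² × 1 s = 0.00106104 m³
0.00106104 m³ ÷ (0.0283168 m³/ft³) = 0.0374703 ft³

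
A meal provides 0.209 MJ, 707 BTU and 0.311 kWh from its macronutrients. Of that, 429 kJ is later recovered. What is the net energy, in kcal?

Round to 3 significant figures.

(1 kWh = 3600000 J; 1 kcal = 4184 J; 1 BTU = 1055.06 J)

393 kcal

0.209 MJ × 1000000 = 209000 J
707 BTU × 1055.06 = 745927 J
0.311 kWh × 3600000 = 1.1196×10⁶ J
429 kJ × 1000 = 429000 J
Net: 209000 + 745927 + 1.1196×10⁶ − 429000 = 1.64553×10⁶ J
In kcal: 1.64553×10⁶ / 4184 = 393.291 kcal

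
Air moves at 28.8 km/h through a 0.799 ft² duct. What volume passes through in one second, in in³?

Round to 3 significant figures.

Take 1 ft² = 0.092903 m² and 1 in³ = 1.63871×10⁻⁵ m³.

28.8 km/h × (1/3.6) → 8 m/s
0.799 ft² × 0.092903 → 0.0742295 m²
V = v × A × t = 8 m/s × 0.0742295 m² × 1 s = 0.593836 m³
0.593836 m³ ÷ (1.63871×10⁻⁵ m³/in³) = 36238 in³

3.62×10⁴ in³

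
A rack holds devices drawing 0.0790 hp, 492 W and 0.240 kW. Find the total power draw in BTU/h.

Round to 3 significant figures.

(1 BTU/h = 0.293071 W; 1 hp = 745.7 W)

2700 BTU/h

0.0790 hp × 745.7 = 58.9103 W
492 W (already W)
0.240 kW × 1000 = 240 W
Combined: 58.9103 + 492 + 240 = 790.91 W
In BTU/h: 790.91 / 0.293071 = 2698.7 BTU/h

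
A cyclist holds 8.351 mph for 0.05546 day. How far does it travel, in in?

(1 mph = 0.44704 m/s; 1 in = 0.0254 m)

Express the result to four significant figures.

8.351 mph × 0.44704 → 3.73323 m/s
0.05546 day × 86400 → 4791.74 s
d = v × t = 3.73323 m/s × 4791.74 s = 17888.7 m
17888.7 m ÷ (0.0254 m/in) = 704280 in

7.043×10⁵ in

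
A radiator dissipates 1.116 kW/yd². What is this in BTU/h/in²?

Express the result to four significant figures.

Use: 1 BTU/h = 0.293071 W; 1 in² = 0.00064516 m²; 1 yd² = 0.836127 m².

2.938 BTU/h/in²

1.116 kW/yd² × 1000 W/kW ÷ 0.836127 m²/yd² = 1334.73 W/m²
1334.73 W/m² ÷ 0.293071 W/BTU/h × 0.00064516 m²/in² = 2.93825 BTU/h/in²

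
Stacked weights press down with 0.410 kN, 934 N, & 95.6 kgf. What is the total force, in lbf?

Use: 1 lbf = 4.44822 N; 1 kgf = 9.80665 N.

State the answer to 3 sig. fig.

513 lbf

0.410 kN × 1000 = 410 N
934 N (already N)
95.6 kgf × 9.80665 = 937.516 N
Sum: 410 + 934 + 937.516 = 2281.52 N
In lbf: 2281.52 / 4.44822 = 512.906 lbf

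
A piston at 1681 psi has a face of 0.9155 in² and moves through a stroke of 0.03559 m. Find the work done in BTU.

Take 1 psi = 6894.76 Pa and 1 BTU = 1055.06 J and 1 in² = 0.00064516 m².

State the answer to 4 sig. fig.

1681 psi → 1.15901×10⁷ Pa
0.9155 in² → 5.90644×10⁻⁴ m²
F = P × A = 1.15901×10⁷ × 5.90644×10⁻⁴ = 6845.62 N
W = F × d = 6845.62 × 0.03559 = 243.636 J
In BTU: 243.636 / 1055.06 = 0.230921 BTU

0.2309 BTU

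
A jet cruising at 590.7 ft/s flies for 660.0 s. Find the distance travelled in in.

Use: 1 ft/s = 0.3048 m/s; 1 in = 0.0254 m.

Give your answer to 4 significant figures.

590.7 ft/s × 0.3048 → 180.045 m/s
d = v × t = 180.045 m/s × 660 s = 118830 m
118830 m ÷ (0.0254 m/in) = 4.67835×10⁶ in

4.678×10⁶ in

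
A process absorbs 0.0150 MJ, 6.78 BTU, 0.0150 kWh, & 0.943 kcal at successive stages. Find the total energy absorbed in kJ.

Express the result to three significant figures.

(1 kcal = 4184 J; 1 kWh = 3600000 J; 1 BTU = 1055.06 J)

80.1 kJ

0.0150 MJ × 1000000 = 15000 J
6.78 BTU × 1055.06 = 7153.31 J
0.0150 kWh × 3600000 = 54000 J
0.943 kcal × 4184 = 3945.51 J
Sum: 15000 + 7153.31 + 54000 + 3945.51 = 80098.8 J
In kJ: 80098.8 / 1000 = 80.0988 kJ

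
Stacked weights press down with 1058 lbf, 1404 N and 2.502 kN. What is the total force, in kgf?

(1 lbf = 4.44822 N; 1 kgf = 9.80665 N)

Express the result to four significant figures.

878.2 kgf

1058 lbf × 4.44822 → 4706.22 N
1404 N (already N)
2.502 kN × 1000 → 2502 N
Total: 4706.22 + 1404 + 2502 = 8612.22 N
In kgf: 8612.22 / 9.80665 = 878.202 kgf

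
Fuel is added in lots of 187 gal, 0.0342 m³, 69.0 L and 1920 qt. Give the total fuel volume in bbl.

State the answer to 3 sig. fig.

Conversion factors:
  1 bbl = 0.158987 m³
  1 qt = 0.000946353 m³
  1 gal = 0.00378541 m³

16.5 bbl

187 gal × 0.00378541 = 0.707872 m³
0.0342 m³ (already m³)
69.0 L × 0.001 = 0.069 m³
1920 qt × 0.000946353 = 1.817 m³
Sum: 0.707872 + 0.0342 + 0.069 + 1.817 = 2.62807 m³
In bbl: 2.62807 / 0.158987 = 16.5301 bbl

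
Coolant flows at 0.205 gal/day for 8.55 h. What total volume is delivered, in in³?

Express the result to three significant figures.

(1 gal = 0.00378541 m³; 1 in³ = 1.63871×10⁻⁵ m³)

0.205 gal/day → 8.98159×10⁻⁹ m³/s
8.55 h → 30780 s
V = Q × t = 8.98159×10⁻⁹ × 30780 = 2.76453×10⁻⁴ m³
In in³: 2.76453×10⁻⁴ / 1.63871×10⁻⁵ = 16.8702 in³

16.9 in³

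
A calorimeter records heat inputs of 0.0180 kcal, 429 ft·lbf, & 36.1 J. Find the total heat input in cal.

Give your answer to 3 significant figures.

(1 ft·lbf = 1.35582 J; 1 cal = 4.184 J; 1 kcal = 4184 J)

0.0180 kcal × 4184 = 75.312 J
429 ft·lbf × 1.35582 = 581.647 J
36.1 J (already J)
Combined: 75.312 + 581.647 + 36.1 = 693.059 J
In cal: 693.059 / 4.184 = 165.645 cal

166 cal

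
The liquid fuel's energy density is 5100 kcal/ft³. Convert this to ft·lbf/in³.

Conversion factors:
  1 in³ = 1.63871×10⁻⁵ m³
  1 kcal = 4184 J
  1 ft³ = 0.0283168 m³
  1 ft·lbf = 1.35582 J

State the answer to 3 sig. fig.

5100 kcal/ft³ × 4184 J/kcal ÷ 0.0283168 m³/ft³ = 7.5356×10⁸ J/m³
7.5356×10⁸ J/m³ ÷ 1.35582 J/ft·lbf × 1.63871×10⁻⁵ m³/in³ = 9107.89 ft·lbf/in³

9110 ft·lbf/in³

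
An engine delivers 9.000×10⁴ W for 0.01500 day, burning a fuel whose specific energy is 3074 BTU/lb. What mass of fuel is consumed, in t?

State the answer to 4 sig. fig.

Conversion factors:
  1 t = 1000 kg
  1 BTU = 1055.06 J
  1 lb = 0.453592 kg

0.01500 day → 1296 s
E = P × t = 90000 × 1296 = 1.1664×10⁸ J
3074 BTU/lb → 7.15016×10⁶ J/kg
m = E / e_s = 1.1664×10⁸ / 7.15016×10⁶ = 16.3129 kg
In t: 16.3129 / 1000 = 0.0163129 t

0.01631 t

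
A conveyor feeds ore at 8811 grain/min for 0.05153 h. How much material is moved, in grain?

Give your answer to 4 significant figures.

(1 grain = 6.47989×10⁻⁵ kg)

8811 grain/min → 0.00951572 kg/s
0.05153 h → 185.508 s
m = ṁ × t = 0.00951572 × 185.508 = 1.76524 kg
In grain: 1.76524 / 6.47989×10⁻⁵ = 27241.8 grain

2.724×10⁴ grain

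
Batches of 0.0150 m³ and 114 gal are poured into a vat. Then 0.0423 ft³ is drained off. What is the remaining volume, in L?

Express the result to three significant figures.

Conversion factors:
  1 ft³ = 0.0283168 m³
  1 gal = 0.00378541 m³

0.0150 m³ (already m³)
114 gal × 0.00378541 → 0.431537 m³
0.0423 ft³ × 0.0283168 → 0.0011978 m³
Net: 0.015 + 0.431537 − 0.0011978 = 0.445339 m³
In L: 0.445339 / 0.001 = 445.339 L

445 L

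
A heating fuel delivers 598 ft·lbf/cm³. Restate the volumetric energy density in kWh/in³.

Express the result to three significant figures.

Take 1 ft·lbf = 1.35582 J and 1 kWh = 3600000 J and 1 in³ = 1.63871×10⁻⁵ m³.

0.00369 kWh/in³

598 ft·lbf/cm³ × 1.35582 J/ft·lbf ÷ 10⁻⁶ m³/cm³ = 8.1078×10⁸ J/m³
8.1078×10⁸ J/m³ ÷ 3600000 J/kWh × 1.63871×10⁻⁵ m³/in³ = 0.00369065 kWh/in³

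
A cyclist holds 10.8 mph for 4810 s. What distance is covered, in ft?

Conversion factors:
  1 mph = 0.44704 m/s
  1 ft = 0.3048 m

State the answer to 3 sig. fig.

7.62×10⁴ ft

10.8 mph × 0.44704 = 4.82803 m/s
d = v × t = 4.82803 m/s × 4810 s = 23222.8 m
23222.8 m ÷ (0.3048 m/ft) = 76190.3 ft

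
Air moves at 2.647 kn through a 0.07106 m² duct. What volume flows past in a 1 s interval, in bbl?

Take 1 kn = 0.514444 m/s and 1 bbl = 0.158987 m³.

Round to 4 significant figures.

2.647 kn × 0.514444 = 1.36173 m/s
V = v × A × t = 1.36173 m/s × 0.07106 m² × 1 s = 0.0967645 m³
0.0967645 m³ ÷ (0.158987 m³/bbl) = 0.608632 bbl

0.6086 bbl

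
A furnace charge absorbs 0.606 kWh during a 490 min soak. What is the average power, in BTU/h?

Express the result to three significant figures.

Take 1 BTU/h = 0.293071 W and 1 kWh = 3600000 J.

253 BTU/h

0.606 kWh × 3600000 = 2.1816×10⁶ J
490 min × 60 = 29400 s
P = E / t = 2.1816×10⁶ J / 29400 s = 74.2041 W
74.2041 W ÷ (0.293071 W/BTU/h) = 253.195 BTU/h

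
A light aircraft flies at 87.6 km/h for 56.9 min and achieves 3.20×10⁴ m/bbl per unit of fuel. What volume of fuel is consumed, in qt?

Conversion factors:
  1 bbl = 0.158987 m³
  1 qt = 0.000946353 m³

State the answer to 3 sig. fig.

436 qt

87.6 km/h → 24.3333 m/s
56.9 min → 3414 s
d = v × t = 24.3333 × 3414 = 83073.9 m
3.20×10⁴ m/bbl → 201274 m/m³
V = d / (distance per unit fuel) = 83073.9 / 201274 = 0.41274 m³
In qt: 0.41274 / 0.000946353 = 436.137 qt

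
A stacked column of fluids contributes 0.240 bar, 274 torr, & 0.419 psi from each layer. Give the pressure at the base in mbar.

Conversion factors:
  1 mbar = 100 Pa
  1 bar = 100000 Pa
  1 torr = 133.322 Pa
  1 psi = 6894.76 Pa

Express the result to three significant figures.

634 mbar

0.240 bar × 100000 → 24000 Pa
274 torr × 133.322 → 36530.2 Pa
0.419 psi × 6894.76 → 2888.9 Pa
Total: 24000 + 36530.2 + 2888.9 = 63419.1 Pa
In mbar: 63419.1 / 100 = 634.191 mbar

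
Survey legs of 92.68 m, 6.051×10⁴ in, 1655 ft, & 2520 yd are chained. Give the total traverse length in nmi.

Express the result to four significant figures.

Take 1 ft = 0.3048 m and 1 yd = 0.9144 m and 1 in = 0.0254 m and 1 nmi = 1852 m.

92.68 m (already m)
6.051×10⁴ in × 0.0254 = 1536.95 m
1655 ft × 0.3048 = 504.444 m
2520 yd × 0.9144 = 2304.29 m
Total: 92.68 + 1536.95 + 504.444 + 2304.29 = 4438.36 m
In nmi: 4438.36 / 1852 = 2.39652 nmi

2.397 nmi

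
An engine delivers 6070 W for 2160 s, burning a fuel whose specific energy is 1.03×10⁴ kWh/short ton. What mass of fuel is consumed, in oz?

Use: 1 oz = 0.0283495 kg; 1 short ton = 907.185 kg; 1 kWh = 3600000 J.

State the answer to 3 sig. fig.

11.3 oz

E = P × t = 6070 × 2160 = 1.31112×10⁷ J
1.03×10⁴ kWh/short ton → 4.08737×10⁷ J/kg
m = E / e_s = 1.31112×10⁷ / 4.08737×10⁷ = 0.320774 kg
In oz: 0.320774 / 0.0283495 = 11.315 oz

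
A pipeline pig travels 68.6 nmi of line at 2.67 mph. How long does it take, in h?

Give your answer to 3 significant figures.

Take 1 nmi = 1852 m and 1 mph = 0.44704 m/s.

29.6 h

68.6 nmi × 1852 = 127047 m
2.67 mph × 0.44704 = 1.1936 m/s
t = d / v = 127047 m / 1.1936 m/s = 106440 s
106440 s ÷ (3600 s/h) = 29.5667 h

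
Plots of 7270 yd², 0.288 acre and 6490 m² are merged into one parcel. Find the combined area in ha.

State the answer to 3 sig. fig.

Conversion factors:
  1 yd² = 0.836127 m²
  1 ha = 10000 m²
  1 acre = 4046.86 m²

1.37 ha

7270 yd² × 0.836127 → 6078.64 m²
0.288 acre × 4046.86 → 1165.5 m²
6490 m² (already m²)
Combined: 6078.64 + 1165.5 + 6490 = 13734.1 m²
In ha: 13734.1 / 10000 = 1.37341 ha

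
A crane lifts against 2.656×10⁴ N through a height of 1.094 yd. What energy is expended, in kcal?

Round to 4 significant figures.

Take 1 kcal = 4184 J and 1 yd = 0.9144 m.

1.094 yd × 0.9144 → 1.00035 m
W = F × d = 26560 N × 1.00035 m = 26569.3 J
26569.3 J ÷ (4184 J/kcal) = 6.35022 kcal

6.350 kcal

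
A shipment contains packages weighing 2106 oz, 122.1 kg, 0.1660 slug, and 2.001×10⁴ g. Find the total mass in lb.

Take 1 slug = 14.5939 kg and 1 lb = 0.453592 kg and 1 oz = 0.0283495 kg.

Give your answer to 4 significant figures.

2106 oz × 0.0283495 = 59.704 kg
122.1 kg (already kg)
0.1660 slug × 14.5939 = 2.42259 kg
2.001×10⁴ g × 0.001 = 20.01 kg
Sum: 59.704 + 122.1 + 2.42259 + 20.01 = 204.237 kg
In lb: 204.237 / 0.453592 = 450.266 lb

450.3 lb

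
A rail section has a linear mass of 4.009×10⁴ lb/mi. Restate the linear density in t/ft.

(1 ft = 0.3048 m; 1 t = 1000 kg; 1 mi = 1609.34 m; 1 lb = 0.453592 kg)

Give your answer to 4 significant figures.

0.003444 t/ft

4.009×10⁴ lb/mi × 0.453592 kg/lb ÷ 1609.34 m/mi = 11.2994 kg/m
11.2994 kg/m ÷ 1000 kg/t × 0.3048 m/ft = 0.00344406 t/ft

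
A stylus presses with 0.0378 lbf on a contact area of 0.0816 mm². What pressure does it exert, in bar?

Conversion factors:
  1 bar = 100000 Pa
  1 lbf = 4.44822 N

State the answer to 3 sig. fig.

0.0378 lbf × 4.44822 → 0.168143 N
0.0816 mm² × 10⁻⁶ → 8.16×10⁻⁸ m²
P = F / A = 0.168143 N / 8.16×10⁻⁸ m² = 2.06058×10⁶ Pa
2.06058×10⁶ Pa ÷ (100000 Pa/bar) = 20.6058 bar

20.6 bar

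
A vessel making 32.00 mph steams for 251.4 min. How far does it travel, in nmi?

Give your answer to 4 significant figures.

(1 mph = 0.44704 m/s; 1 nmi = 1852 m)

32.00 mph × 0.44704 = 14.3053 m/s
251.4 min × 60 = 15084 s
d = v × t = 14.3053 m/s × 15084 s = 215781 m
215781 m ÷ (1852 m/nmi) = 116.512 nmi

116.5 nmi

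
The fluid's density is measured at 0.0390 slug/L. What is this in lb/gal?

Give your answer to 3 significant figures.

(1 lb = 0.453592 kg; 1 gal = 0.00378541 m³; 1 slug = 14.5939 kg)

0.0390 slug/L × 14.5939 kg/slug ÷ 0.001 m³/L = 569.162 kg/m³
569.162 kg/m³ ÷ 0.453592 kg/lb × 0.00378541 m³/gal = 4.74989 lb/gal

4.75 lb/gal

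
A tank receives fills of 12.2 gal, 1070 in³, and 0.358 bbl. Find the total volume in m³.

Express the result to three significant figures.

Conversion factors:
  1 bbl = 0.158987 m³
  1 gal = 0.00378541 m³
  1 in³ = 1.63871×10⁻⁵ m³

0.121 m³

12.2 gal × 0.00378541 = 0.046182 m³
1070 in³ × 1.63871×10⁻⁵ = 0.0175342 m³
0.358 bbl × 0.158987 = 0.0569173 m³
Sum: 0.046182 + 0.0175342 + 0.0569173 = 0.120634 m³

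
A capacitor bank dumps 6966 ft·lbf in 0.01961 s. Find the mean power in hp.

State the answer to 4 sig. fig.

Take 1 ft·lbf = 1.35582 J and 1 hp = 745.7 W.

6966 ft·lbf × 1.35582 → 9444.64 J
P = E / t = 9444.64 J / 0.01961 s = 481624 W
481624 W ÷ (745.7 W/hp) = 645.868 hp

645.9 hp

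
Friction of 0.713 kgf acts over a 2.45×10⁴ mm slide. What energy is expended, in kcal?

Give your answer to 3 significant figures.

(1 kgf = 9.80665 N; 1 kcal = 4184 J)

0.713 kgf × 9.80665 → 6.99214 N
2.45×10⁴ mm × 0.001 → 24.5 m
W = F × d = 6.99214 N × 24.5 m = 171.307 J
171.307 J ÷ (4184 J/kcal) = 0.0409434 kcal

0.0409 kcal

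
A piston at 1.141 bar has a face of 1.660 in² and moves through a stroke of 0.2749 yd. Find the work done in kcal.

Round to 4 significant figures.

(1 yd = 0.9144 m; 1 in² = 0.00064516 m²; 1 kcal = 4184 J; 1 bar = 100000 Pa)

0.007341 kcal

1.141 bar → 114100 Pa
1.660 in² → 0.00107097 m²
F = P × A = 114100 × 0.00107097 = 122.198 N
0.2749 yd → 0.251369 m
W = F × d = 122.198 × 0.251369 = 30.7168 J
In kcal: 30.7168 / 4184 = 0.00734149 kcal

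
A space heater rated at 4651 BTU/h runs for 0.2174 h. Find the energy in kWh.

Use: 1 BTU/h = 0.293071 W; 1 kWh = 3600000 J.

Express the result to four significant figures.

4651 BTU/h × 0.293071 → 1363.07 W
0.2174 h × 3600 → 782.64 s
E = P × t = 1363.07 W × 782.64 s = 1.06679×10⁶ J
1.06679×10⁶ J ÷ (3600000 J/kWh) = 0.296331 kWh

0.2963 kWh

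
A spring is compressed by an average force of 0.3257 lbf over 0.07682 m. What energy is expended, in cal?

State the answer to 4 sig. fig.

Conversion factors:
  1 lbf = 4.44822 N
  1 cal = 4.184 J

0.02660 cal

0.3257 lbf × 4.44822 = 1.44879 N
W = F × d = 1.44879 N × 0.07682 m = 0.111296 J
0.111296 J ÷ (4.184 J/cal) = 0.0266004 cal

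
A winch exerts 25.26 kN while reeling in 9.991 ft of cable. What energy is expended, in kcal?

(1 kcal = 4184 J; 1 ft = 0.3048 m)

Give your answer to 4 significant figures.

25.26 kN × 1000 → 25260 N
9.991 ft × 0.3048 → 3.04526 m
W = F × d = 25260 N × 3.04526 m = 76923.3 J
76923.3 J ÷ (4184 J/kcal) = 18.3851 kcal

18.39 kcal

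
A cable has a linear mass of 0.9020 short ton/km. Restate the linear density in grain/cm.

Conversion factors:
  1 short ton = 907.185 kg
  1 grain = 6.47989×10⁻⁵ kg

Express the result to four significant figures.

126.3 grain/cm

0.9020 short ton/km × 907.185 kg/short ton ÷ 1000 m/km = 0.818281 kg/m
0.818281 kg/m ÷ 6.47989×10⁻⁵ kg/grain × 0.01 m/cm = 126.28 grain/cm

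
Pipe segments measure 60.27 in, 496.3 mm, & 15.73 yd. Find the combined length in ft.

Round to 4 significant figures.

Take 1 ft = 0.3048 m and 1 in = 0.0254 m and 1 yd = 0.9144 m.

60.27 in × 0.0254 = 1.53086 m
496.3 mm × 0.001 = 0.4963 m
15.73 yd × 0.9144 = 14.3835 m
Combined: 1.53086 + 0.4963 + 14.3835 = 16.4107 m
In ft: 16.4107 / 0.3048 = 53.8409 ft

53.84 ft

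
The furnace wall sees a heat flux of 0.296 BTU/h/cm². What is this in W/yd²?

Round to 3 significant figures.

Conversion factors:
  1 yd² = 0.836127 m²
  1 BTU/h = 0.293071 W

725 W/yd²

0.296 BTU/h/cm² × 0.293071 W/BTU/h ÷ 0.0001 m²/cm² = 867.49 W/m²
867.49 W/m² × 0.836127 m²/yd² = 725.332 W/yd²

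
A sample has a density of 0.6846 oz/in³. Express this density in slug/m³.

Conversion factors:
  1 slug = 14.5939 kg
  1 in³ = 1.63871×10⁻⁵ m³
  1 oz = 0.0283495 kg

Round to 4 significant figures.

81.15 slug/m³

0.6846 oz/in³ × 0.0283495 kg/oz ÷ 1.63871×10⁻⁵ m³/in³ = 1184.35 kg/m³
1184.35 kg/m³ ÷ 14.5939 kg/slug = 81.1538 slug/m³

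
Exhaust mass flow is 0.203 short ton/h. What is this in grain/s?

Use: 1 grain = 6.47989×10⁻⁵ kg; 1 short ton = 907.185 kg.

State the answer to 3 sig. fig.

789 grain/s

0.203 short ton/h × 907.185 kg/short ton ÷ 3600 s/h = 0.0511552 kg/s
0.0511552 kg/s ÷ 6.47989×10⁻⁵ kg/grain = 789.445 grain/s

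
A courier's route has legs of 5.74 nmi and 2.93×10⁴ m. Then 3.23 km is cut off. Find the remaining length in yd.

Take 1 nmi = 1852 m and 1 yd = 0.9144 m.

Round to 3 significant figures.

4.01×10⁴ yd

5.74 nmi × 1852 → 10630.5 m
2.93×10⁴ m (already m)
3.23 km × 1000 → 3230 m
Result: 10630.5 + 29300 − 3230 = 36700.5 m
In yd: 36700.5 / 0.9144 = 40136.2 yd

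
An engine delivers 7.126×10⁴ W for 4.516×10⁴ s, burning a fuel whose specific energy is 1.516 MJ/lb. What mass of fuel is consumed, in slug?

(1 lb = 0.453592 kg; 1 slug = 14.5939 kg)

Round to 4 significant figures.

65.98 slug

E = P × t = 71260 × 45160 = 3.2181×10⁹ J
1.516 MJ/lb → 3.34221×10⁶ J/kg
m = E / e_s = 3.2181×10⁹ / 3.34221×10⁶ = 962.866 kg
In slug: 962.866 / 14.5939 = 65.9773 slug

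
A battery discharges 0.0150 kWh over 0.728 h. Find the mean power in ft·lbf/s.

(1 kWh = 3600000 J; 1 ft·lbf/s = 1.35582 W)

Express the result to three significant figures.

15.2 ft·lbf/s

0.0150 kWh × 3600000 → 54000 J
0.728 h × 3600 → 2620.8 s
P = E / t = 54000 J / 2620.8 s = 20.6044 W
20.6044 W ÷ (1.35582 W/ft·lbf/s) = 15.197 ft·lbf/s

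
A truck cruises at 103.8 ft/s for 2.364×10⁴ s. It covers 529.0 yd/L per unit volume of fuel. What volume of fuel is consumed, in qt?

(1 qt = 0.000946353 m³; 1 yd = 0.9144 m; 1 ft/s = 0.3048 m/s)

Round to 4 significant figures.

103.8 ft/s → 31.6382 m/s
d = v × t = 31.6382 × 23640 = 747927 m
529.0 yd/L → 483718 m/m³
V = d / (distance per unit fuel) = 747927 / 483718 = 1.5462 m³
In qt: 1.5462 / 0.000946353 = 1633.85 qt

1634 qt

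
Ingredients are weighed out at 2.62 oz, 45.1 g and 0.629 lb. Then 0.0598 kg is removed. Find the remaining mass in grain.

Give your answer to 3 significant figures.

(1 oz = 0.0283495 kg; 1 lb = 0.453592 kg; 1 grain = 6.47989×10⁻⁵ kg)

2.62 oz × 0.0283495 = 0.0742757 kg
45.1 g × 0.001 = 0.0451 kg
0.629 lb × 0.453592 = 0.285309 kg
0.0598 kg (already kg)
Sum: 0.0742757 + 0.0451 + 0.285309 − 0.0598 = 0.344885 kg
In grain: 0.344885 / 6.47989×10⁻⁵ = 5322.39 grain

5320 grain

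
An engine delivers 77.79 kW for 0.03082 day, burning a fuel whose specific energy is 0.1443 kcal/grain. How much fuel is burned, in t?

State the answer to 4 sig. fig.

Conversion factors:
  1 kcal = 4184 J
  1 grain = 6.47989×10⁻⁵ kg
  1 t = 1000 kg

77.79 kW → 77790 W
0.03082 day → 2662.85 s
E = P × t = 77790 × 2662.85 = 2.07143×10⁸ J
0.1443 kcal/grain → 9.31731×10⁶ J/kg
m = E / e_s = 2.07143×10⁸ / 9.31731×10⁶ = 22.2321 kg
In t: 22.2321 / 1000 = 0.0222321 t

0.02223 t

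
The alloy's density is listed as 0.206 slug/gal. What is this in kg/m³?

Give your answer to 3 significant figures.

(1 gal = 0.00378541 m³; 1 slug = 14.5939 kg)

794 kg/m³

0.206 slug/gal × 14.5939 kg/slug ÷ 0.00378541 m³/gal = 794.192 kg/m³
794.192 kg/m³  = 794.192 kg/m³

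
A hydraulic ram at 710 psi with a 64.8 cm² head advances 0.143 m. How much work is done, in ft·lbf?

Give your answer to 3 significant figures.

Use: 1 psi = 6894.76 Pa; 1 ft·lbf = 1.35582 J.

3350 ft·lbf

710 psi → 4.89528×10⁶ Pa
64.8 cm² → 0.00648 m²
F = P × A = 4.89528×10⁶ × 0.00648 = 31721.4 N
W = F × d = 31721.4 × 0.143 = 4536.16 J
In ft·lbf: 4536.16 / 1.35582 = 3345.69 ft·lbf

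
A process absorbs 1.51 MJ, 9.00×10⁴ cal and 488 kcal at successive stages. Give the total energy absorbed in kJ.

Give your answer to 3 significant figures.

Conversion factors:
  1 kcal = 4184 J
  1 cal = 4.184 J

3930 kJ

1.51 MJ × 1000000 → 1.51×10⁶ J
9.00×10⁴ cal × 4.184 → 376560 J
488 kcal × 4184 → 2.04179×10⁶ J
Combined: 1.51×10⁶ + 376560 + 2.04179×10⁶ = 3.92835×10⁶ J
In kJ: 3.92835×10⁶ / 1000 = 3928.35 kJ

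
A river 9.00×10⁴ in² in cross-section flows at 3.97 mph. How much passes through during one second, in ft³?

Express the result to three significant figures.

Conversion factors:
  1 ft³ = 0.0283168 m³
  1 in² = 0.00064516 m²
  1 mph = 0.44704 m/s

3640 ft³

3.97 mph × 0.44704 → 1.77475 m/s
9.00×10⁴ in² × 0.00064516 → 58.0644 m²
V = v × A × t = 1.77475 m/s × 58.0644 m² × 1 s = 103.05 m³
103.05 m³ ÷ (0.0283168 m³/ft³) = 3639.18 ft³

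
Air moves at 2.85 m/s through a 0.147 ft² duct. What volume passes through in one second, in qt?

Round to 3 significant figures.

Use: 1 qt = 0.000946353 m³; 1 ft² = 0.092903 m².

41.1 qt

0.147 ft² × 0.092903 = 0.0136567 m²
V = v × A × t = 2.85 m/s × 0.0136567 m² × 1 s = 0.0389216 m³
0.0389216 m³ ÷ (0.000946353 m³/qt) = 41.128 qt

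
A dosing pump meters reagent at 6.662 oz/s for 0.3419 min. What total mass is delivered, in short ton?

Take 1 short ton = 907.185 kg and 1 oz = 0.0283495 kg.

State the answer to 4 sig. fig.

0.004271 short ton

6.662 oz/s → 0.188864 kg/s
0.3419 min → 20.514 s
m = ṁ × t = 0.188864 × 20.514 = 3.87436 kg
In short ton: 3.87436 / 907.185 = 0.00427075 short ton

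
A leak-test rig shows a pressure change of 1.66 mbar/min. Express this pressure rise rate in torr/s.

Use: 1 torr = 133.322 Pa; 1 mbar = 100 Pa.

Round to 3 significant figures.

0.0208 torr/s

1.66 mbar/min × 100 Pa/mbar ÷ 60 s/min = 2.76667 Pa/s
2.76667 Pa/s ÷ 133.322 Pa/torr = 0.0207518 torr/s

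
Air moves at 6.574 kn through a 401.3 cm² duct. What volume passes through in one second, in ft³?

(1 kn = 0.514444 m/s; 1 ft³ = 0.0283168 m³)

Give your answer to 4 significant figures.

4.793 ft³

6.574 kn × 0.514444 = 3.38195 m/s
401.3 cm² × 0.0001 = 0.04013 m²
V = v × A × t = 3.38195 m/s × 0.04013 m² × 1 s = 0.135718 m³
0.135718 m³ ÷ (0.0283168 m³/ft³) = 4.79284 ft³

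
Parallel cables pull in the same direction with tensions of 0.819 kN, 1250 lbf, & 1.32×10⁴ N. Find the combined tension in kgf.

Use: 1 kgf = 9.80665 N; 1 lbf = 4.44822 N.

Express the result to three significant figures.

0.819 kN × 1000 = 819 N
1250 lbf × 4.44822 = 5560.28 N
1.32×10⁴ N (already N)
Combined: 819 + 5560.28 + 13200 = 19579.3 N
In kgf: 19579.3 / 9.80665 = 1996.53 kgf

2000 kgf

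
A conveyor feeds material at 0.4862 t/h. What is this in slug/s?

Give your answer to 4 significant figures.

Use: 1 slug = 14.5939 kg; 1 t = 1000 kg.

0.009254 slug/s

0.4862 t/h × 1000 kg/t ÷ 3600 s/h = 0.135056 kg/s
0.135056 kg/s ÷ 14.5939 kg/slug = 0.00925428 slug/s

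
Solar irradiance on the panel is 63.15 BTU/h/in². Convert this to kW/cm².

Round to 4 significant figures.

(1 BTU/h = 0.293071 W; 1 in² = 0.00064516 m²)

63.15 BTU/h/in² × 0.293071 W/BTU/h ÷ 0.00064516 m²/in² = 28686.6 W/m²
28686.6 W/m² ÷ 1000 W/kW × 0.0001 m²/cm² = 0.00286866 kW/cm²

0.002869 kW/cm²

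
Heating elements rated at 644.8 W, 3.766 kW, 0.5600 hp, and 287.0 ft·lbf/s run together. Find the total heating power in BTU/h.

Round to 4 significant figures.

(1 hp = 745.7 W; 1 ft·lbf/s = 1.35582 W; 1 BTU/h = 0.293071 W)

644.8 W (already W)
3.766 kW × 1000 → 3766 W
0.5600 hp × 745.7 → 417.592 W
287.0 ft·lbf/s × 1.35582 → 389.12 W
Combined: 644.8 + 3766 + 417.592 + 389.12 = 5217.51 W
In BTU/h: 5217.51 / 0.293071 = 17802.9 BTU/h

1.780×10⁴ BTU/h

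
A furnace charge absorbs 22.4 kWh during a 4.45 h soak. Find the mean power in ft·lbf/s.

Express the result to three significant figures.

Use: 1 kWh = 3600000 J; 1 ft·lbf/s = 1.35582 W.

3710 ft·lbf/s

22.4 kWh × 3600000 → 8.064×10⁷ J
4.45 h × 3600 → 16020 s
P = E / t = 8.064×10⁷ J / 16020 s = 5033.71 W
5033.71 W ÷ (1.35582 W/ft·lbf/s) = 3712.67 ft·lbf/s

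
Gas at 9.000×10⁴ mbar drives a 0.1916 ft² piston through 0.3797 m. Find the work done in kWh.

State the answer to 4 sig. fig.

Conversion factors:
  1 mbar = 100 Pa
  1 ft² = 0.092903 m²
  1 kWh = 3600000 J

0.01690 kWh

9.000×10⁴ mbar → 9×10⁶ Pa
0.1916 ft² → 0.0178002 m²
F = P × A = 9×10⁶ × 0.0178002 = 160202 N
W = F × d = 160202 × 0.3797 = 60828.7 J
In kWh: 60828.7 / 3600000 = 0.0168969 kWh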